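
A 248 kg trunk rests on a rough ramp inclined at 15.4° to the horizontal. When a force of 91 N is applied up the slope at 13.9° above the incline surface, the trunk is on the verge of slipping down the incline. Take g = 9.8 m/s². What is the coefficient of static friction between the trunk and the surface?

μ ≈ 0.240

On the verge of sliding down the incline, friction is at its maximum μN and acts up the slope.
Perpendicular to incline: N = W cos 15.4° − P sin 13.9° = 2343 − 21.86 = 2321 N.
Along incline: P cos 13.9° + μN = W sin 15.4° → μ = (W sin 15.4° − P cos 13.9°) / N = 0.24.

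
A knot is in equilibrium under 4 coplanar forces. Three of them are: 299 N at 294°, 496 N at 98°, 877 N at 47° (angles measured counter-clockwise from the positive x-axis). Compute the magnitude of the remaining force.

Sum the known components: ΣF_x = 650.7 N, ΣF_y = 859.4 N.
For equilibrium the remaining force must supply (−ΣF_x, −ΣF_y) = (-650.7, -859.4) N.
Magnitude = √((-650.7)² + (-859.4)²) = 1078 N; direction = atan2(-859.4, -650.7) = 232.9°.

F ≈ 1080 N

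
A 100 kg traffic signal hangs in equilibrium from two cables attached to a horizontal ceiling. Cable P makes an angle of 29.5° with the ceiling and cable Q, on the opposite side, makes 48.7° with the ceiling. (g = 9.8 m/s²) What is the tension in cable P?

Weight W = 100 × 9.8 = 980 N acts straight down.
Horizontal: T_P cos 29.5° = T_Q cos 48.7°  →  T_Q = 1.319 T_P.
Vertical: T_P sin 29.5° + T_Q sin 48.7° = 980.
Substituting the horizontal relation into the vertical equation gives 1.483 T_P = 980, so T_P = 660.8 N.

T_P ≈ 661 N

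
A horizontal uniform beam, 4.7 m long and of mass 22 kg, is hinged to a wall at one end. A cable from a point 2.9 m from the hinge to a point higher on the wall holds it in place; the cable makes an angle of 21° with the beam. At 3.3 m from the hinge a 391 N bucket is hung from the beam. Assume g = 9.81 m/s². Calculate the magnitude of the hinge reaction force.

|H| ≈ 1610 N

Take torques about the hinge: T sin 21° · 2.9 = 22×9.81×2.35 + 391×3.3 = 1797.5 N·m.
So T = 1797.5 / (0.3584 × 2.9) = 1729.6 N.
ΣF_x = 0: H_x = T cos 21° = 1614.7 N.
ΣF_y = 0: H_y = (22×9.81 + 391) − T sin 21° = 606.82 − 619.82 = -13 N.
|H| = √(H_x² + H_y²) = √((1614.7)² + (-13)²) = 1614.7 N.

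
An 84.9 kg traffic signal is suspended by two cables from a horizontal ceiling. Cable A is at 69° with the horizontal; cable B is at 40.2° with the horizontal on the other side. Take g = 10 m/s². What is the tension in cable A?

Weight W = 84.9 × 10 = 849 N acts straight down.
Horizontal: T_A cos 69° = T_B cos 40.2°  →  T_B = 0.4692 T_A.
Vertical: T_A sin 69° + T_B sin 40.2° = 849.
Substituting the horizontal relation into the vertical equation gives 1.236 T_A = 849, so T_A = 686.7 N.

T_A ≈ 687 N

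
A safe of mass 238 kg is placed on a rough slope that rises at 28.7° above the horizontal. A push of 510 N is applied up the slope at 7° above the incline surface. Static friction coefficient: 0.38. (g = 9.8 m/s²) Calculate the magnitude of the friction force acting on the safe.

Axes along / perpendicular to the incline. W sin 28.7° = 1120 N down-slope; W cos 28.7° = 2046 N into the surface.
Perpendicular: N = W cos 28.7° − P sin 7° = 2046 − 62.15 = 1984 N.
Along incline: P cos 7° + f = W sin 28.7° (friction acts up-slope) → f = 1120 − 506.2 = 613.9 N.
|f| = 613.9 N ≤ μN = 753.8 N, so the safe is indeed static.

f ≈ 614 N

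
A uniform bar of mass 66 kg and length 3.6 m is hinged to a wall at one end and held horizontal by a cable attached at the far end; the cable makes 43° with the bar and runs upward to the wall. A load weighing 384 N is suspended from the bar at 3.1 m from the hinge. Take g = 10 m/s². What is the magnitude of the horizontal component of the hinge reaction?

H_x ≈ 708 N

Take torques about the hinge: T sin 43° · 3.6 = 66×10×1.8 + 384×3.1 = 2378.4 N·m.
So T = 2378.4 / (0.6820 × 3.6) = 968.72 N.
ΣF_x = 0: H_x = T cos 43° = 708.48 N.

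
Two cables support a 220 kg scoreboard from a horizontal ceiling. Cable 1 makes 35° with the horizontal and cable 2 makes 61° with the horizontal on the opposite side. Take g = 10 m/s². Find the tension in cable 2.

T_2 ≈ 1810 N

Weight W = 220 × 10 = 2200 N acts straight down.
Horizontal: T_1 cos 35° = T_2 cos 61°  →  T_1 = 0.5918 T_2.
Vertical: T_1 sin 35° + T_2 sin 61° = 2200.
Substituting the horizontal relation into the vertical equation gives 1.214 T_2 = 2200, so T_2 = 1812 N.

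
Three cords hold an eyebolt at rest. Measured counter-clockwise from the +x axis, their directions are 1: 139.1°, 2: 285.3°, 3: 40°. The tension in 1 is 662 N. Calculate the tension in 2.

Resolve: ΣF_x = 662 cos 139.1° + T_2 cos 285.3° + T_3 cos 40° = 0.
        ΣF_y = 662 sin 139.1° + T_2 sin 285.3° + T_3 sin 40° = 0.
The known terms sum to (-500.4, 433.4) N, so 0.2639 T_2 + 0.7660 T_3 = 500.4 and -0.9646 T_2 + 0.6428 T_3 = -433.4.
Solving simultaneously: T_2 = 719.5 N, T_3 = 405.4 N.

T_2 ≈ 719 N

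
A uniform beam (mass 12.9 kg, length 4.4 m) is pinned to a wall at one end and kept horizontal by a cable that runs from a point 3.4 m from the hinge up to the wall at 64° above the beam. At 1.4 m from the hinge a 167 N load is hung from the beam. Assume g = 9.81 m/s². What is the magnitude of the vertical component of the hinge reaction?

|H_y| ≈ 143 N

Take torques about the hinge: T sin 64° · 3.4 = 12.9×9.81×2.2 + 167×1.4 = 512.21 N·m.
So T = 512.21 / (0.8988 × 3.4) = 167.61 N.
ΣF_y = 0: H_y = (12.9×9.81 + 167) − T sin 64° = 293.55 − 150.65 = 142.9 N.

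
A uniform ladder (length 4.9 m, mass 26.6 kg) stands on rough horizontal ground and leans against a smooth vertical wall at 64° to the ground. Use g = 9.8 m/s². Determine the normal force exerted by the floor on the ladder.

ΣF_y = 0: N_floor = 26.6×9.8 = 260.68 N.

N_floor ≈ 261 N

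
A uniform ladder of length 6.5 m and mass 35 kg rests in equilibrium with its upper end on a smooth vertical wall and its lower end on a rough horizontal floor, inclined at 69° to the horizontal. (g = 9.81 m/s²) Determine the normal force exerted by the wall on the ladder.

Torques about the foot: N_wall · 6.5 sin 69° = 35×9.81×3.25 cos 69° → N_wall = 65.9 N.

N_wall ≈ 65.9 N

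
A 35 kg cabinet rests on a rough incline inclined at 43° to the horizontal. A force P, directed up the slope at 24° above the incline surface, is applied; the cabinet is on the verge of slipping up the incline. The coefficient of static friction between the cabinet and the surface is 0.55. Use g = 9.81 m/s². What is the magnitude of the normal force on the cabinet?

N ≈ 118 N

On the verge of sliding up the incline, friction equals μN and acts down the slope.
Perpendicular: N + P sin 24° = W cos 43° = 251.1 N.
Along incline: P cos 24° = W sin 43° + μN  with W sin 43° = 234.2 N.
Solving the pair for P and N: P = 327.3 N, N = 118 N (and f = μN = 64.88 N).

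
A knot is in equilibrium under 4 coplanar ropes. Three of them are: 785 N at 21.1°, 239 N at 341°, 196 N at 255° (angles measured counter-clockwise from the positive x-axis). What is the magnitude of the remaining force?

Sum the known components: ΣF_x = 907.6 N, ΣF_y = 15.47 N.
For equilibrium the remaining force must supply (−ΣF_x, −ΣF_y) = (-907.6, -15.47) N.
Magnitude = √((-907.6)² + (-15.47)²) = 907.8 N; direction = atan2(-15.47, -907.6) = 181.0°.

F ≈ 908 N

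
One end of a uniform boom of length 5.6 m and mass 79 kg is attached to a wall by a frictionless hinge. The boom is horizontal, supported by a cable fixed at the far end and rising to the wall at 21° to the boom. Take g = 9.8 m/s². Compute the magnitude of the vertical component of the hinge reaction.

Take torques about the hinge: T sin 21° · 5.6 = 79×9.8×2.8 = 2167.8 N·m.
So T = 2167.8 / (0.3584 × 5.6) = 1080.2 N.
ΣF_y = 0: H_y = (79×9.8) − T sin 21° = 774.2 − 387.1 = 387.1 N.

|H_y| ≈ 387 N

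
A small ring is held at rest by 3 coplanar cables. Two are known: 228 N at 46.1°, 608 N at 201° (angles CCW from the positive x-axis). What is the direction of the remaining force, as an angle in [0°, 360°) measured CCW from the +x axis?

θ ≈ 7.46°

Sum the known components: ΣF_x = -409.5 N, ΣF_y = -53.6 N.
For equilibrium the remaining force must supply (−ΣF_x, −ΣF_y) = (409.5, 53.6) N.
Magnitude = √((409.5)² + (53.6)²) = 413 N; direction = atan2(53.6, 409.5) = 7.5°.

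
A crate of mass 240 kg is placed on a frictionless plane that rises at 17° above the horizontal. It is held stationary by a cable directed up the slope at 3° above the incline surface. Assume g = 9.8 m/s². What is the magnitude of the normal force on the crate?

N ≈ 2210 N

Take axes along and perpendicular to the incline. Weight components: W sin 17° = 687.7 N down-slope, W cos 17° = 2249 N into the surface.
Along incline: T cos 3° = W sin 17° → T = 688.6 N.
Perpendicular: N = W cos 17° − T sin 3° = 2213 N.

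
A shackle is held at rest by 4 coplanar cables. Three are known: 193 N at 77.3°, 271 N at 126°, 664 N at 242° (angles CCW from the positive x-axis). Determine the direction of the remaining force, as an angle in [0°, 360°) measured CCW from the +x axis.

θ ≈ 22.6°

Sum the known components: ΣF_x = -428.6 N, ΣF_y = -178.8 N.
For equilibrium the remaining force must supply (−ΣF_x, −ΣF_y) = (428.6, 178.8) N.
Magnitude = √((428.6)² + (178.8)²) = 464.4 N; direction = atan2(178.8, 428.6) = 22.6°.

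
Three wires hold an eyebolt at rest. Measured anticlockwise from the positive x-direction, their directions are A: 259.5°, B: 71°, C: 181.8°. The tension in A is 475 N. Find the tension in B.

T_B ≈ 496 N

Resolve: ΣF_x = 475 cos 259.5° + T_B cos 71° + T_C cos 181.8° = 0.
        ΣF_y = 475 sin 259.5° + T_B sin 71° + T_C sin 181.8° = 0.
The known terms sum to (-86.56, -467) N, so 0.3256 T_B − 0.9995 T_C = 86.56 and 0.9455 T_B − 0.0314 T_C = 467.
Solving simultaneously: T_B = 496.5 N, T_C = 75.10 N.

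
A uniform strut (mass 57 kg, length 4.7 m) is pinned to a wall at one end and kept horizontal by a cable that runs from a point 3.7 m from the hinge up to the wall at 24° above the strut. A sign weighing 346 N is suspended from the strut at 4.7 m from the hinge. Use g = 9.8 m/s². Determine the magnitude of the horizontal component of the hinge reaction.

H_x ≈ 1780 N

Take torques about the hinge: T sin 24° · 3.7 = 57×9.8×2.35 + 346×4.7 = 2938.9 N·m.
So T = 2938.9 / (0.4067 × 3.7) = 1952.9 N.
ΣF_x = 0: H_x = T cos 24° = 1784 N.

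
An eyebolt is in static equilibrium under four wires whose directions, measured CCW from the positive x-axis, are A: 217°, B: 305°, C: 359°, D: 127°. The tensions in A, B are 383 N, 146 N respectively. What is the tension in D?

T_D ≈ 449 N

Resolve: ΣF_x = 383 cos 217° + 146 cos 305° + T_C cos 359° + T_D cos 127° = 0.
        ΣF_y = 383 sin 217° + 146 sin 305° + T_C sin 359° + T_D sin 127° = 0.
The known terms sum to (-222.1, -350.1) N, so 0.9998 T_C − 0.6018 T_D = 222.1 and -0.0175 T_C + 0.7986 T_D = 350.1.
Solving simultaneously: T_C = 492.5 N, T_D = 449.1 N.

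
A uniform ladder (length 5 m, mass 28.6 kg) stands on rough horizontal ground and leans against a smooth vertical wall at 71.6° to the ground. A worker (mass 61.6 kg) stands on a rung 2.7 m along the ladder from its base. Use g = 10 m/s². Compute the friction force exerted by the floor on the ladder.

f ≈ 158 N

Torques about the foot: N_wall · 5 sin 71.6° = 28.6×10×2.5 cos 71.6° + 61.6×10×2.7 cos 71.6° → N_wall = 158.22 N.
ΣF_x = 0: f_floor = N_wall = 158.22 N.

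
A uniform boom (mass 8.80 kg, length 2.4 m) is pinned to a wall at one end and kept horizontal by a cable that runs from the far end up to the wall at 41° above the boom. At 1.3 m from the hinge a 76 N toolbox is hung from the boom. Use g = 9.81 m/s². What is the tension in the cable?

Take torques about the hinge: T sin 41° · 2.4 = 8.80×9.81×1.2 + 76×1.3 = 202.39 N·m.
So T = 202.39 / (0.6561 × 2.4) = 128.54 N.

T ≈ 129 N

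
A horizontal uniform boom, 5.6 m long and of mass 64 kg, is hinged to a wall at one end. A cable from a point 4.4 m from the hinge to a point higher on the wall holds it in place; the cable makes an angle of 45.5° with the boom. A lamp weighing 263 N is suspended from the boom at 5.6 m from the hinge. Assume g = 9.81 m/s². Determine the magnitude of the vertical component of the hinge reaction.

Take torques about the hinge: T sin 45.5° · 4.4 = 64×9.81×2.8 + 263×5.6 = 3230.8 N·m.
So T = 3230.8 / (0.7133 × 4.4) = 1029.5 N.
ΣF_y = 0: H_y = (64×9.81 + 263) − T sin 45.5° = 890.84 − 734.26 = 156.58 N.

|H_y| ≈ 157 N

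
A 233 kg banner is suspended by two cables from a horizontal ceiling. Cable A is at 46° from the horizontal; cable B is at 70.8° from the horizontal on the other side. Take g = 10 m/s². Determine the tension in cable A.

Weight W = 233 × 10 = 2330 N acts straight down.
Horizontal: T_A cos 46° = T_B cos 70.8°  →  T_B = 2.112 T_A.
Vertical: T_A sin 46° + T_B sin 70.8° = 2330.
Substituting the horizontal relation into the vertical equation gives 2.714 T_A = 2330, so T_A = 858.5 N.

T_A ≈ 858 N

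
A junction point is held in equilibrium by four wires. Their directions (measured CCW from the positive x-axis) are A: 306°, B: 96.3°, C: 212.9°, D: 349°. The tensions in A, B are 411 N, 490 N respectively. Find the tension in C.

T_C ≈ 270 N

Resolve: ΣF_x = 411 cos 306° + 490 cos 96.3° + T_C cos 212.9° + T_D cos 349° = 0.
        ΣF_y = 411 sin 306° + 490 sin 96.3° + T_C sin 212.9° + T_D sin 349° = 0.
The known terms sum to (187.8, 154.5) N, so -0.8396 T_C + 0.9816 T_D = -187.8 and -0.5432 T_C − 0.1908 T_D = -154.5.
Solving simultaneously: T_C = 270.5 N, T_D = 40 N.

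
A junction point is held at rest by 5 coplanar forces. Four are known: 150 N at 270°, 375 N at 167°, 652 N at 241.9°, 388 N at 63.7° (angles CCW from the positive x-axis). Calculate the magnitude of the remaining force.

F ≈ 580 N

Sum the known components: ΣF_x = -500.6 N, ΣF_y = -293 N.
For equilibrium the remaining force must supply (−ΣF_x, −ΣF_y) = (500.6, 293) N.
Magnitude = √((500.6)² + (293)²) = 580 N; direction = atan2(293, 500.6) = 30.3°.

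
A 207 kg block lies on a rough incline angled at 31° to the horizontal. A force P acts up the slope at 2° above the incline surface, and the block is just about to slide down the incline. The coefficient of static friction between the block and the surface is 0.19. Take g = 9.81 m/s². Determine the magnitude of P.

P ≈ 720 N

On the verge of sliding down the incline, friction equals μN and acts up the slope.
Perpendicular: N + P sin 2° = W cos 31° = 1741 N.
Along incline: P cos 2° + μN = W sin 31° with W sin 31° = 1046 N.
Solving the pair for P and N: P = 720.4 N, N = 1715 N (and f = μN = 325.9 N).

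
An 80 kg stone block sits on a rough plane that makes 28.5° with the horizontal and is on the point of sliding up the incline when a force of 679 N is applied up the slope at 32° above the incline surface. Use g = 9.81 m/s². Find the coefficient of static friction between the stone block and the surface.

On the verge of sliding up the incline, friction is at its maximum μN and acts down the slope.
Perpendicular to incline: N = W cos 28.5° − P sin 32° = 689.7 − 359.8 = 329.9 N.
Along incline: P cos 32° − μN = W sin 28.5° → μ = −(W sin 28.5° − P cos 32°) / N = 0.6104.

μ ≈ 0.610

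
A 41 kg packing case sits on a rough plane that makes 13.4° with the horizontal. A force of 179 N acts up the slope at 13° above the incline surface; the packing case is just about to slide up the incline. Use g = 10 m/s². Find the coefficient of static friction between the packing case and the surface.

μ ≈ 0.221

On the verge of sliding up the incline, friction is at its maximum μN and acts down the slope.
Perpendicular to incline: N = W cos 13.4° − P sin 13° = 398.8 − 40.27 = 358.6 N.
Along incline: P cos 13° − μN = W sin 13.4° → μ = −(W sin 13.4° − P cos 13°) / N = 0.2214.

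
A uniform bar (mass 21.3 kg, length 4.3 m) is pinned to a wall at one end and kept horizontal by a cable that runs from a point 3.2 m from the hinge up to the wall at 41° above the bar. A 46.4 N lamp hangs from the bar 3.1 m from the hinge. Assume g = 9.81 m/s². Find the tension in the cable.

T ≈ 283 N

Take torques about the hinge: T sin 41° · 3.2 = 21.3×9.81×2.15 + 46.4×3.1 = 593.09 N·m.
So T = 593.09 / (0.6561 × 3.2) = 282.51 N.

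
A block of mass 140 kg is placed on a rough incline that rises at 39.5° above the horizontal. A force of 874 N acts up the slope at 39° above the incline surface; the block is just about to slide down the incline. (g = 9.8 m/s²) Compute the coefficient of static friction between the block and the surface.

μ ≈ 0.380

On the verge of sliding down the incline, friction is at its maximum μN and acts up the slope.
Perpendicular to incline: N = W cos 39.5° − P sin 39° = 1059 − 550 = 508.6 N.
Along incline: P cos 39° + μN = W sin 39.5° → μ = (W sin 39.5° − P cos 39°) / N = 0.3804.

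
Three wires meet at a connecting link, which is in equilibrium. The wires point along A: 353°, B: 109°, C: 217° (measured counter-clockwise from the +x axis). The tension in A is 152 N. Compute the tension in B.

Resolve: ΣF_x = 152 cos 353° + T_B cos 109° + T_C cos 217° = 0.
        ΣF_y = 152 sin 353° + T_B sin 109° + T_C sin 217° = 0.
The known terms sum to (150.9, -18.52) N, so -0.3256 T_B − 0.7986 T_C = -150.9 and 0.9455 T_B − 0.6018 T_C = 18.52.
Solving simultaneously: T_B = 111 N, T_C = 143.6 N.

T_B ≈ 111 N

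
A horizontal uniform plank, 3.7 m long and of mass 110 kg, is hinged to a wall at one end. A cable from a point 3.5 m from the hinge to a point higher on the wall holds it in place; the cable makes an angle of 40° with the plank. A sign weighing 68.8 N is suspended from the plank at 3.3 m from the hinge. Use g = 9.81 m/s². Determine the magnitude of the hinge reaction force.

Take torques about the hinge: T sin 40° · 3.5 = 110×9.81×1.85 + 68.8×3.3 = 2223.4 N·m.
So T = 2223.4 / (0.6428 × 3.5) = 988.27 N.
ΣF_x = 0: H_x = T cos 40° = 757.06 N.
ΣF_y = 0: H_y = (110×9.81 + 68.8) − T sin 40° = 1147.9 − 635.25 = 512.65 N.
|H| = √(H_x² + H_y²) = √((757.06)² + (512.65)²) = 914.3 N.

|H| ≈ 914 N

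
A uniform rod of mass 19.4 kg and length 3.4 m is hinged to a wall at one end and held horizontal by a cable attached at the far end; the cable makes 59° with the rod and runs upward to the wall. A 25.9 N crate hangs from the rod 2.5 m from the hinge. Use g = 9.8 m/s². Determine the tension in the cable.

T ≈ 133 N

Take torques about the hinge: T sin 59° · 3.4 = 19.4×9.8×1.7 + 25.9×2.5 = 387.95 N·m.
So T = 387.95 / (0.8572 × 3.4) = 133.12 N.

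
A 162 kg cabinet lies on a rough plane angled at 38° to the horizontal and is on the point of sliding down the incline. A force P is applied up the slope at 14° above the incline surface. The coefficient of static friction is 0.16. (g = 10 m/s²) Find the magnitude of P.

P ≈ 851 N

On the verge of sliding down the incline, friction equals μN and acts up the slope.
Perpendicular: N + P sin 14° = W cos 38° = 1277 N.
Along incline: P cos 14° + μN = W sin 38° with W sin 38° = 997.4 N.
Solving the pair for P and N: P = 851.4 N, N = 1071 N (and f = μN = 171.3 N).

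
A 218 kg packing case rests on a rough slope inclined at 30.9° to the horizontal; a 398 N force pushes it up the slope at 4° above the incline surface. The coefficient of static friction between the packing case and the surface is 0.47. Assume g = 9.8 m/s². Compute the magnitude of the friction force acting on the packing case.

Axes along / perpendicular to the incline. W sin 30.9° = 1097 N down-slope; W cos 30.9° = 1833 N into the surface.
Perpendicular: N = W cos 30.9° − P sin 4° = 1833 − 27.76 = 1805 N.
Along incline: P cos 4° + f = W sin 30.9° (friction acts up-slope) → f = 1097 − 397 = 700.1 N.
|f| = 700.1 N ≤ μN = 848.5 N, so the packing case is indeed static.

f ≈ 700 N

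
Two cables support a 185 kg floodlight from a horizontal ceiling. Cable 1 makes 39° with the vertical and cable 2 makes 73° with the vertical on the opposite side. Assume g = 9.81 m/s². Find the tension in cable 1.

T_1 ≈ 1870 N

Angles from the horizontal: cable 1 is 90° − 39° = 51°, cable 2 is 90° − 73° = 17°.
Weight W = 185 × 9.81 = 1815 N acts straight down.
Horizontal: T_1 cos 51° = T_2 cos 17°  →  T_2 = 0.6581 T_1.
Vertical: T_1 sin 51° + T_2 sin 17° = 1815.
Substituting the horizontal relation into the vertical equation gives 0.9695 T_1 = 1815, so T_1 = 1872 N.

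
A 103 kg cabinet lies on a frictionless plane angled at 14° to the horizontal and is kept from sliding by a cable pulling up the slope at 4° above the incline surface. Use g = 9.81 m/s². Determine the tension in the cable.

T ≈ 245 N

Take axes along and perpendicular to the incline. Weight components: W sin 14° = 244.4 N down-slope, W cos 14° = 980.4 N into the surface.
Along incline: T cos 4° = W sin 14° → T = 245 N.
Perpendicular: N = W cos 14° − T sin 4° = 963.3 N.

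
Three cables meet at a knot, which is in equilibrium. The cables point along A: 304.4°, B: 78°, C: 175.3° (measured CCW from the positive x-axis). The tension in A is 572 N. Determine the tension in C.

Resolve: ΣF_x = 572 cos 304.4° + T_B cos 78° + T_C cos 175.3° = 0.
        ΣF_y = 572 sin 304.4° + T_B sin 78° + T_C sin 175.3° = 0.
The known terms sum to (323.2, -472) N, so 0.2079 T_B − 0.9966 T_C = -323.2 and 0.9781 T_B + 0.0819 T_C = 472.
Solving simultaneously: T_B = 447.5 N, T_C = 417.6 N.

T_C ≈ 418 N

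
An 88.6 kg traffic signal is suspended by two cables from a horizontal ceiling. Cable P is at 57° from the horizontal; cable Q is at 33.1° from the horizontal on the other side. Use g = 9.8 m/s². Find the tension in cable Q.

T_Q ≈ 473 N

Weight W = 88.6 × 9.8 = 868.3 N acts straight down.
Horizontal: T_P cos 57° = T_Q cos 33.1°  →  T_P = 1.538 T_Q.
Vertical: T_P sin 57° + T_Q sin 33.1° = 868.3.
Substituting the horizontal relation into the vertical equation gives 1.836 T_Q = 868.3, so T_Q = 472.9 N.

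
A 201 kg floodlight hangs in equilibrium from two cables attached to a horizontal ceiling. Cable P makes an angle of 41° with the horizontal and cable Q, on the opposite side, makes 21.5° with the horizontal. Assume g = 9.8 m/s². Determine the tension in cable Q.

Weight W = 201 × 9.8 = 1970 N acts straight down.
Horizontal: T_P cos 41° = T_Q cos 21.5°  →  T_P = 1.233 T_Q.
Vertical: T_P sin 41° + T_Q sin 21.5° = 1970.
Substituting the horizontal relation into the vertical equation gives 1.175 T_Q = 1970, so T_Q = 1676 N.

T_Q ≈ 1680 N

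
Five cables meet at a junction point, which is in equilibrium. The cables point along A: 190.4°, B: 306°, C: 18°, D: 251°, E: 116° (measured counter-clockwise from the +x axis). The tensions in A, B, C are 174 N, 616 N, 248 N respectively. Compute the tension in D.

T_D ≈ 262 N

Resolve: ΣF_x = 174 cos 190.4° + 616 cos 306° + 248 cos 18° + T_D cos 251° + T_E cos 116° = 0.
        ΣF_y = 174 sin 190.4° + 616 sin 306° + 248 sin 18° + T_D sin 251° + T_E sin 116° = 0.
The known terms sum to (426.8, -453.1) N, so -0.3256 T_D − 0.4384 T_E = -426.8 and -0.9455 T_D + 0.8988 T_E = 453.1.
Solving simultaneously: T_D = 261.6 N, T_E = 779.3 N.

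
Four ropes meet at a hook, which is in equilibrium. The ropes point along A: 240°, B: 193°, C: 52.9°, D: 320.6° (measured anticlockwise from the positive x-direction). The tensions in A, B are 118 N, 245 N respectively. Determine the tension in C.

T_C ≈ 311 N

Resolve: ΣF_x = 118 cos 240° + 245 cos 193° + T_C cos 52.9° + T_D cos 320.6° = 0.
        ΣF_y = 118 sin 240° + 245 sin 193° + T_C sin 52.9° + T_D sin 320.6° = 0.
The known terms sum to (-297.7, -157.3) N, so 0.6032 T_C + 0.7727 T_D = 297.7 and 0.7976 T_C − 0.6347 T_D = 157.3.
Solving simultaneously: T_C = 310.8 N, T_D = 142.7 N.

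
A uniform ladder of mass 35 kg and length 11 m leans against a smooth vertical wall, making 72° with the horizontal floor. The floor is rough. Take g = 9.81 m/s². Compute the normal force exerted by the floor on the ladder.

N_floor ≈ 343 N

ΣF_y = 0: N_floor = 35×9.81 = 343.35 N.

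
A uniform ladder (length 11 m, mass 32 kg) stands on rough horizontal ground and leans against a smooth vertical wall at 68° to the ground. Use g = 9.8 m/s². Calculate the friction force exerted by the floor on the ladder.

Torques about the foot: N_wall · 11 sin 68° = 32×9.8×5.5 cos 68° → N_wall = 63.351 N.
ΣF_x = 0: f_floor = N_wall = 63.351 N.

f ≈ 63.4 N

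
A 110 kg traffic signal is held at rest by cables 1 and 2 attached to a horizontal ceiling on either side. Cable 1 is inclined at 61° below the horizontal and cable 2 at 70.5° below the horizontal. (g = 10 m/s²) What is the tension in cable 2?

Weight W = 110 × 10 = 1100 N acts straight down.
Horizontal: T_1 cos 61° = T_2 cos 70.5°  →  T_1 = 0.6885 T_2.
Vertical: T_1 sin 61° + T_2 sin 70.5° = 1100.
Substituting the horizontal relation into the vertical equation gives 1.545 T_2 = 1100, so T_2 = 712 N.

T_2 ≈ 712 N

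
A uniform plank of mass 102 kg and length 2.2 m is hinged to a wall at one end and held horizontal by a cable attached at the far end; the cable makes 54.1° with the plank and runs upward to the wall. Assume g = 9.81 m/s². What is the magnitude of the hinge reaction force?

|H| ≈ 618 N

Take torques about the hinge: T sin 54.1° · 2.2 = 102×9.81×1.1 = 1100.7 N·m.
So T = 1100.7 / (0.8100 × 2.2) = 617.63 N.
ΣF_x = 0: H_x = T cos 54.1° = 362.16 N.
ΣF_y = 0: H_y = (102×9.81) − T sin 54.1° = 1000.6 − 500.31 = 500.31 N.
|H| = √(H_x² + H_y²) = √((362.16)² + (500.31)²) = 617.63 N.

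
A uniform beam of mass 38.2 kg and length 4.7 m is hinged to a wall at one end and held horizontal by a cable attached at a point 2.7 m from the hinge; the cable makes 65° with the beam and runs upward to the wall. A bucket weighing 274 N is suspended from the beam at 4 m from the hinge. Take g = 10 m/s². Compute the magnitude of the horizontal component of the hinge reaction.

H_x ≈ 344 N

Take torques about the hinge: T sin 65° · 2.7 = 38.2×10×2.35 + 274×4 = 1993.7 N·m.
So T = 1993.7 / (0.9063 × 2.7) = 814.74 N.
ΣF_x = 0: H_x = T cos 65° = 344.33 N.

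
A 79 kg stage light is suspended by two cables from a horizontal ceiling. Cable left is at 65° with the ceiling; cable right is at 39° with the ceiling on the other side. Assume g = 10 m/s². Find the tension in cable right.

Weight W = 79 × 10 = 790 N acts straight down.
Horizontal: T_left cos 65° = T_right cos 39°  →  T_left = 1.839 T_right.
Vertical: T_left sin 65° + T_right sin 39° = 790.
Substituting the horizontal relation into the vertical equation gives 2.296 T_right = 790, so T_right = 344.1 N.

T_right ≈ 344 N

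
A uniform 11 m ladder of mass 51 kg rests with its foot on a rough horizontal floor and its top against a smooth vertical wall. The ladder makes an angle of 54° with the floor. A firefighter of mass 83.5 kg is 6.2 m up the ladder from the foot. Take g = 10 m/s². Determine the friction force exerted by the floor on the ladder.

f ≈ 527 N

Torques about the foot: N_wall · 11 sin 54° = 51×10×5.5 cos 54° + 83.5×10×6.2 cos 54° → N_wall = 527.21 N.
ΣF_x = 0: f_floor = N_wall = 527.21 N.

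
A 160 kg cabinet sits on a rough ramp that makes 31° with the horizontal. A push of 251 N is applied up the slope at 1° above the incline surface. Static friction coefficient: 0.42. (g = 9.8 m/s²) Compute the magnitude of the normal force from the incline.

Axes along / perpendicular to the incline. W sin 31° = 807.6 N down-slope; W cos 31° = 1344 N into the surface.
Perpendicular: N = W cos 31° − P sin 1° = 1344 − 4.381 = 1340 N.
Along incline: P cos 1° + f = W sin 31° (friction acts up-slope) → f = 807.6 − 251 = 556.6 N.
|f| = 556.6 N ≤ μN = 562.7 N, so the cabinet is indeed static.

N ≈ 1340 N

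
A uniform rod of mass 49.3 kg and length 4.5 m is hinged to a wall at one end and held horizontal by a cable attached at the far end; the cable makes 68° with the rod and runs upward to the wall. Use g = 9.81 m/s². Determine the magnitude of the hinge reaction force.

|H| ≈ 261 N

Take torques about the hinge: T sin 68° · 4.5 = 49.3×9.81×2.25 = 1088.2 N·m.
So T = 1088.2 / (0.9272 × 4.5) = 260.81 N.
ΣF_x = 0: H_x = T cos 68° = 97.7 N.
ΣF_y = 0: H_y = (49.3×9.81) − T sin 68° = 483.63 − 241.82 = 241.82 N.
|H| = √(H_x² + H_y²) = √((97.7)² + (241.82)²) = 260.81 N.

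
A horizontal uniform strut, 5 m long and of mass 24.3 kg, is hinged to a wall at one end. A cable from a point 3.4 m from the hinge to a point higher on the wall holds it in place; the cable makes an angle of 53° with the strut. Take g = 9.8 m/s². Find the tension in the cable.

T ≈ 219 N

Take torques about the hinge: T sin 53° · 3.4 = 24.3×9.8×2.5 = 595.35 N·m.
So T = 595.35 / (0.7986 × 3.4) = 219.25 N.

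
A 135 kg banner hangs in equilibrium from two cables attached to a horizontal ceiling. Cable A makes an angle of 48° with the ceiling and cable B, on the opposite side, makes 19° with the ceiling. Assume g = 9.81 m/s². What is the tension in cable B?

Weight W = 135 × 9.81 = 1324 N acts straight down.
Horizontal: T_A cos 48° = T_B cos 19°  →  T_A = 1.413 T_B.
Vertical: T_A sin 48° + T_B sin 19° = 1324.
Substituting the horizontal relation into the vertical equation gives 1.376 T_B = 1324, so T_B = 962.7 N.

T_B ≈ 963 N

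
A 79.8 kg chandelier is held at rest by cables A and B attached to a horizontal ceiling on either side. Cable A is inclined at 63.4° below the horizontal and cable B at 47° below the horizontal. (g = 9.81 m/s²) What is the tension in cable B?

T_B ≈ 374 N

Weight W = 79.8 × 9.81 = 782.8 N acts straight down.
Horizontal: T_A cos 63.4° = T_B cos 47°  →  T_A = 1.523 T_B.
Vertical: T_A sin 63.4° + T_B sin 47° = 782.8.
Substituting the horizontal relation into the vertical equation gives 2.093 T_B = 782.8, so T_B = 374 N.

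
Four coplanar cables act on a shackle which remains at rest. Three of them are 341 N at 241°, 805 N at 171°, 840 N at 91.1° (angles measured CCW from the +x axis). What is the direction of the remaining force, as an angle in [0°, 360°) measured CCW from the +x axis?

Sum the known components: ΣF_x = -976.5 N, ΣF_y = 667.5 N.
For equilibrium the remaining force must supply (−ΣF_x, −ΣF_y) = (976.5, -667.5) N.
Magnitude = √((976.5)² + (-667.5)²) = 1183 N; direction = atan2(-667.5, 976.5) = 325.6°.

θ ≈ 326°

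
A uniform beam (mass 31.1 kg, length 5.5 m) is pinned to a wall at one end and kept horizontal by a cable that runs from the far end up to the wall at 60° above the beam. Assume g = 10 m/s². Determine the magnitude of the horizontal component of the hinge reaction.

Take torques about the hinge: T sin 60° · 5.5 = 31.1×10×2.75 = 855.25 N·m.
So T = 855.25 / (0.8660 × 5.5) = 179.56 N.
ΣF_x = 0: H_x = T cos 60° = 89.778 N.

H_x ≈ 89.8 N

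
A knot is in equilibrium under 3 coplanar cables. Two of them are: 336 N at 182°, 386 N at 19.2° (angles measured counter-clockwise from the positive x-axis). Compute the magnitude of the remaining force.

Sum the known components: ΣF_x = 28.73 N, ΣF_y = 115.2 N.
For equilibrium the remaining force must supply (−ΣF_x, −ΣF_y) = (-28.73, -115.2) N.
Magnitude = √((-28.73)² + (-115.2)²) = 118.7 N; direction = atan2(-115.2, -28.73) = 256.0°.

F ≈ 119 N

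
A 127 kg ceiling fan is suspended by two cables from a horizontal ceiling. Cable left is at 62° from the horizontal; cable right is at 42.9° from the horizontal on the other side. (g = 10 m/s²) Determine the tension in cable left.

T_left ≈ 963 N

Weight W = 127 × 10 = 1270 N acts straight down.
Horizontal: T_left cos 62° = T_right cos 42.9°  →  T_right = 0.6409 T_left.
Vertical: T_left sin 62° + T_right sin 42.9° = 1270.
Substituting the horizontal relation into the vertical equation gives 1.319 T_left = 1270, so T_left = 962.7 N.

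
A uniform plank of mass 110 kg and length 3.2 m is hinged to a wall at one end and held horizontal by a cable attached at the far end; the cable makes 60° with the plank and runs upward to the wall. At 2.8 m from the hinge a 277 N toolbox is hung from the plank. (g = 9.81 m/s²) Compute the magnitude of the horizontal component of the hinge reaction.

H_x ≈ 451 N

Take torques about the hinge: T sin 60° · 3.2 = 110×9.81×1.6 + 277×2.8 = 2502.2 N·m.
So T = 2502.2 / (0.8660 × 3.2) = 902.89 N.
ΣF_x = 0: H_x = T cos 60° = 451.44 N.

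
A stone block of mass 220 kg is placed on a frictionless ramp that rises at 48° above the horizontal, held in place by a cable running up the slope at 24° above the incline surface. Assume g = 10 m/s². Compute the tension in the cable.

Take axes along and perpendicular to the incline. Weight components: W sin 48° = 1635 N down-slope, W cos 48° = 1472 N into the surface.
Along incline: T cos 24° = W sin 48° → T = 1790 N.
Perpendicular: N = W cos 48° − T sin 24° = 744.2 N.

T ≈ 1790 N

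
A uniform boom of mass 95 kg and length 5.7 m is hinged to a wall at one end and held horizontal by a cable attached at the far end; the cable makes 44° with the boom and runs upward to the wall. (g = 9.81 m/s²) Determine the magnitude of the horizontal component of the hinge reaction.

H_x ≈ 483 N

Take torques about the hinge: T sin 44° · 5.7 = 95×9.81×2.85 = 2656.1 N·m.
So T = 2656.1 / (0.6947 × 5.7) = 670.8 N.
ΣF_x = 0: H_x = T cos 44° = 482.53 N.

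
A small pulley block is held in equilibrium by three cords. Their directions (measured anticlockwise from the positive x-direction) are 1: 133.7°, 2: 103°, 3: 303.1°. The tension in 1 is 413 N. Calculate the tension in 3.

T_3 ≈ 614 N

Resolve: ΣF_x = 413 cos 133.7° + T_2 cos 103° + T_3 cos 303.1° = 0.
        ΣF_y = 413 sin 133.7° + T_2 sin 103° + T_3 sin 303.1° = 0.
The known terms sum to (-285.3, 298.6) N, so -0.2250 T_2 + 0.5461 T_3 = 285.3 and 0.9744 T_2 − 0.8377 T_3 = -298.6.
Solving simultaneously: T_2 = 221.1 N, T_3 = 613.6 N.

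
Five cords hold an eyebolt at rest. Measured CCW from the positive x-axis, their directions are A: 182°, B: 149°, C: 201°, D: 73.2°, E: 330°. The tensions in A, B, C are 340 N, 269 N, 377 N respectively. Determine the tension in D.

Resolve: ΣF_x = 340 cos 182° + 269 cos 149° + 377 cos 201° + T_D cos 73.2° + T_E cos 330° = 0.
        ΣF_y = 340 sin 182° + 269 sin 149° + 377 sin 201° + T_D sin 73.2° + T_E sin 330° = 0.
The known terms sum to (-922.3, -8.425) N, so 0.2890 T_D + 0.8660 T_E = 922.3 and 0.9573 T_D − 0.5000 T_E = 8.425.
Solving simultaneously: T_D = 481.2 N, T_E = 904.4 N.

T_D ≈ 481 N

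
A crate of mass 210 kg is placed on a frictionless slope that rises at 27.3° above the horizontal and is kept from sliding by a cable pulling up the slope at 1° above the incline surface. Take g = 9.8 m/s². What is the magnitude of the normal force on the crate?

Take axes along and perpendicular to the incline. Weight components: W sin 27.3° = 943.9 N down-slope, W cos 27.3° = 1829 N into the surface.
Along incline: T cos 1° = W sin 27.3° → T = 944 N.
Perpendicular: N = W cos 27.3° − T sin 1° = 1812 N.

N ≈ 1810 N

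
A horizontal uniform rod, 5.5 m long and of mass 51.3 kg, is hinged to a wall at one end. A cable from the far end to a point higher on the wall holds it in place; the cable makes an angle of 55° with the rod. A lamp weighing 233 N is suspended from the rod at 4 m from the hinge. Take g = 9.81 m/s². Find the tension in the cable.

T ≈ 514 N

Take torques about the hinge: T sin 55° · 5.5 = 51.3×9.81×2.75 + 233×4 = 2315.9 N·m.
So T = 2315.9 / (0.8192 × 5.5) = 514.05 N.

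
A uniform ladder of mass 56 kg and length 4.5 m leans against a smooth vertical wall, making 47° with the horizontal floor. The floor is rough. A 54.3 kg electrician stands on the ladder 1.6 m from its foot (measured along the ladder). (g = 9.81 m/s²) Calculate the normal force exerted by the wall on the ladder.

N_wall ≈ 433 N

Torques about the foot: N_wall · 4.5 sin 47° = 56×9.81×2.25 cos 47° + 54.3×9.81×1.6 cos 47° → N_wall = 432.76 N.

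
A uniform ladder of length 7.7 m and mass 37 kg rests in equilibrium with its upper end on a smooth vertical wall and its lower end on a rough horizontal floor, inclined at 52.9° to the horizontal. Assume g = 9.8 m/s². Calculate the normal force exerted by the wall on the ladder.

N_wall ≈ 137 N

Torques about the foot: N_wall · 7.7 sin 52.9° = 37×9.8×3.85 cos 52.9° → N_wall = 137.12 N.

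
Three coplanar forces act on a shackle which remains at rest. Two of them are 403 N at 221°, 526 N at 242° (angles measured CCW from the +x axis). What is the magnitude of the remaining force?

F ≈ 914 N

Sum the known components: ΣF_x = -551.1 N, ΣF_y = -728.8 N.
For equilibrium the remaining force must supply (−ΣF_x, −ΣF_y) = (551.1, 728.8) N.
Magnitude = √((551.1)² + (728.8)²) = 913.7 N; direction = atan2(728.8, 551.1) = 52.9°.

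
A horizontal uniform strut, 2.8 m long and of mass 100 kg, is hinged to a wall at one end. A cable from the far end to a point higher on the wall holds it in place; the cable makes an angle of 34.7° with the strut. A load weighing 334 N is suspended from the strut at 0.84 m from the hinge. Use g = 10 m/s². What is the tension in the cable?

Take torques about the hinge: T sin 34.7° · 2.8 = 100×10×1.4 + 334×0.84 = 1680.6 N·m.
So T = 1680.6 / (0.5693 × 2.8) = 1054.3 N.

T ≈ 1050 N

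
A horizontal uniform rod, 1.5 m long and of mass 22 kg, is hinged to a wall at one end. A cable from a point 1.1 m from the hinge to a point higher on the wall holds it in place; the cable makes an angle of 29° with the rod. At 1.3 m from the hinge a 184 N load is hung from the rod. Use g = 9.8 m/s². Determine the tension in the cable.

T ≈ 752 N

Take torques about the hinge: T sin 29° · 1.1 = 22×9.8×0.75 + 184×1.3 = 400.9 N·m.
So T = 400.9 / (0.4848 × 1.1) = 751.75 N.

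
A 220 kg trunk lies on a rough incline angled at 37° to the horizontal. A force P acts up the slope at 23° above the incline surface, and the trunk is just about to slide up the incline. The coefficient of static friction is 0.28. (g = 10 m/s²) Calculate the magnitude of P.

P ≈ 1760 N

On the verge of sliding up the incline, friction equals μN and acts down the slope.
Perpendicular: N + P sin 23° = W cos 37° = 1757 N.
Along incline: P cos 23° = W sin 37° + μN  with W sin 37° = 1324 N.
Solving the pair for P and N: P = 1763 N, N = 1068 N (and f = μN = 299.1 N).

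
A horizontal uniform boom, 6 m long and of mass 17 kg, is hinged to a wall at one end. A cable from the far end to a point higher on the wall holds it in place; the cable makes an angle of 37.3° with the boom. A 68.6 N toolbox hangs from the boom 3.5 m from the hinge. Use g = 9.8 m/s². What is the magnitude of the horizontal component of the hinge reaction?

Take torques about the hinge: T sin 37.3° · 6 = 17×9.8×3 + 68.6×3.5 = 739.9 N·m.
So T = 739.9 / (0.6060 × 6) = 203.5 N.
ΣF_x = 0: H_x = T cos 37.3° = 161.88 N.

H_x ≈ 162 N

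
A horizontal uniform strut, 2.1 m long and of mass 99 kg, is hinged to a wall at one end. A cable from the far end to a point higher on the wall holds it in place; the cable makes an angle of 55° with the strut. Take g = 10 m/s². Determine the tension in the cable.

Take torques about the hinge: T sin 55° · 2.1 = 99×10×1.05 = 1039.5 N·m.
So T = 1039.5 / (0.8192 × 2.1) = 604.28 N.

T ≈ 604 N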